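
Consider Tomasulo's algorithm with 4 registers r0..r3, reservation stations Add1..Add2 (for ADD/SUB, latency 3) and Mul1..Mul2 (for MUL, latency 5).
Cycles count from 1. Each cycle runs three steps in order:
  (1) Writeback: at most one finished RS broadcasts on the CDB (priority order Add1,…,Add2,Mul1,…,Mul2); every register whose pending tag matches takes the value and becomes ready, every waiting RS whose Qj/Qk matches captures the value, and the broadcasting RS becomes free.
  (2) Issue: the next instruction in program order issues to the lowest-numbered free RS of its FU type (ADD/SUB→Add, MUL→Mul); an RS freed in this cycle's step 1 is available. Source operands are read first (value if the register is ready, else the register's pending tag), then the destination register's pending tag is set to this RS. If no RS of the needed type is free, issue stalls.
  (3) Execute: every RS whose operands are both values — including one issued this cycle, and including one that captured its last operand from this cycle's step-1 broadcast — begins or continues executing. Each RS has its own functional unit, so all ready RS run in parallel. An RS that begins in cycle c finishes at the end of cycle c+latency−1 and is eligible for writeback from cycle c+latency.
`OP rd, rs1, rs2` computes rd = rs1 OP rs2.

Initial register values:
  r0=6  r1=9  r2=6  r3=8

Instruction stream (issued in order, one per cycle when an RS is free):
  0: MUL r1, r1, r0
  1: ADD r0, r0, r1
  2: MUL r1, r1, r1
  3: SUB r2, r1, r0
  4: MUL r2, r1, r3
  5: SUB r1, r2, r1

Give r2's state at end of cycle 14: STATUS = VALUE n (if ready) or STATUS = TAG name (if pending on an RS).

STATUS = TAG Mul1

  c1: issue MUL r1<-Mul1  regs: r0:6,r1:Mul1,r2:6,r3:8
  c2: issue ADD r0<-Add1  regs: r0:Add1,r1:Mul1,r2:6,r3:8
  c3: issue MUL r1<-Mul2  regs: r0:Add1,r1:Mul2,r2:6,r3:8
  c4: issue SUB r2<-Add2  regs: r0:Add1,r1:Mul2,r2:Add2,r3:8
  c5: stall  regs: r0:Add1,r1:Mul2,r2:Add2,r3:8
  c6: CDB Mul1=54; issue MUL r2<-Mul1  regs: r0:Add1,r1:Mul2,r2:Mul1,r3:8
  c7: stall  regs: r0:Add1,r1:Mul2,r2:Mul1,r3:8
  c8: stall  regs: r0:Add1,r1:Mul2,r2:Mul1,r3:8
  c9: CDB Add1=60; issue SUB r1<-Add1  regs: r0:60,r1:Add1,r2:Mul1,r3:8
  c10: -  regs: r0:60,r1:Add1,r2:Mul1,r3:8
  c11: CDB Mul2=2916  regs: r0:60,r1:Add1,r2:Mul1,r3:8
  c12: -  regs: r0:60,r1:Add1,r2:Mul1,r3:8
  c13: -  regs: r0:60,r1:Add1,r2:Mul1,r3:8
  c14: CDB Add2=2856  regs: r0:60,r1:Add1,r2:Mul1,r3:8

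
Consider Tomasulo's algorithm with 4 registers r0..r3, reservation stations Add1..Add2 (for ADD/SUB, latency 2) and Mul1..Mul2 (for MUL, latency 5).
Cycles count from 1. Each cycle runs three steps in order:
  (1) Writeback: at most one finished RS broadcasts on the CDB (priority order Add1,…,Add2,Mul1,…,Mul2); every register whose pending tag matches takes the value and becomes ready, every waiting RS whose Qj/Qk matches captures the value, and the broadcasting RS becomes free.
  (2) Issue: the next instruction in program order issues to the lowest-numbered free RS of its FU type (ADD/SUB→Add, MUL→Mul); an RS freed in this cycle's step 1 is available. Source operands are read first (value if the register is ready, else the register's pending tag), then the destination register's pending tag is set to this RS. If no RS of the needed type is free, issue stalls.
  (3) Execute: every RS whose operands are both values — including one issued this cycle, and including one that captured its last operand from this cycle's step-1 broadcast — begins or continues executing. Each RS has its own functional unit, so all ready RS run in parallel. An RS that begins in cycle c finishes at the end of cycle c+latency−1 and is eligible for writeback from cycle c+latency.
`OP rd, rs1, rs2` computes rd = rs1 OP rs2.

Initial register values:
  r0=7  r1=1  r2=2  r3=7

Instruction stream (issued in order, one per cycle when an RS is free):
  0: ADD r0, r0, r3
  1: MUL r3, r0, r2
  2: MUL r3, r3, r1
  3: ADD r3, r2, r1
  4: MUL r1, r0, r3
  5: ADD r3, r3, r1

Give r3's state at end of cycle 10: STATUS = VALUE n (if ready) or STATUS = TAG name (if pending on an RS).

c1: issue ADD r0<-Add1 | r0:Add1,r1:1,r2:2,r3:7
c2: issue MUL r3<-Mul1 | r0:Add1,r1:1,r2:2,r3:Mul1
c3: CDB Add1=14; issue MUL r3<-Mul2 | r0:14,r1:1,r2:2,r3:Mul2
c4: issue ADD r3<-Add1 | r0:14,r1:1,r2:2,r3:Add1
c5: stall | r0:14,r1:1,r2:2,r3:Add1
c6: CDB Add1=3; stall | r0:14,r1:1,r2:2,r3:3
c7: stall | r0:14,r1:1,r2:2,r3:3
c8: CDB Mul1=28; issue MUL r1<-Mul1 | r0:14,r1:Mul1,r2:2,r3:3
c9: issue ADD r3<-Add1 | r0:14,r1:Mul1,r2:2,r3:Add1
c10: - | r0:14,r1:Mul1,r2:2,r3:Add1

STATUS = TAG Add1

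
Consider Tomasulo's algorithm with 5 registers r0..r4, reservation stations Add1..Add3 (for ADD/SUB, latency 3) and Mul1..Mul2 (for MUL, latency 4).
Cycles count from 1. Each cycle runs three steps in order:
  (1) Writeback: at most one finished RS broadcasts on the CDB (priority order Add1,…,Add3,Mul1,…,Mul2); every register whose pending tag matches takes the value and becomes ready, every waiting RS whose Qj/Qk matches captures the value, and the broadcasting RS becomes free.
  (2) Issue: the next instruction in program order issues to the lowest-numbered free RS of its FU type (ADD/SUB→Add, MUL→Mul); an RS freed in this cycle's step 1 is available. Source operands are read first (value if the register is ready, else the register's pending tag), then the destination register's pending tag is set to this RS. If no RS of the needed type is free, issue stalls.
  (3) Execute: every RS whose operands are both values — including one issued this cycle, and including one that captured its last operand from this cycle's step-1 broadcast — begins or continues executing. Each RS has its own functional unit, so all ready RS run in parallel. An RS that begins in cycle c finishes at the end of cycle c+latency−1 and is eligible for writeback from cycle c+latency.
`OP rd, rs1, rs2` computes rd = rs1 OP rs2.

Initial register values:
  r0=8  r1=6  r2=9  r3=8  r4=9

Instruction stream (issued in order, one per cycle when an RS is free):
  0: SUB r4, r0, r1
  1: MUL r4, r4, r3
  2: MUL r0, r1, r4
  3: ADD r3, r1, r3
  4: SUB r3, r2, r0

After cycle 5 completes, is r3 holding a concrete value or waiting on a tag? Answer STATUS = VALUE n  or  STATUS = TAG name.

STATUS = TAG Add2

c1: issue SUB r4<-Add1 | r0:8,r1:6,r2:9,r3:8,r4:Add1
c2: issue MUL r4<-Mul1 | r0:8,r1:6,r2:9,r3:8,r4:Mul1
c3: issue MUL r0<-Mul2 | r0:Mul2,r1:6,r2:9,r3:8,r4:Mul1
c4: CDB Add1=2; issue ADD r3<-Add1 | r0:Mul2,r1:6,r2:9,r3:Add1,r4:Mul1
c5: issue SUB r3<-Add2 | r0:Mul2,r1:6,r2:9,r3:Add2,r4:Mul1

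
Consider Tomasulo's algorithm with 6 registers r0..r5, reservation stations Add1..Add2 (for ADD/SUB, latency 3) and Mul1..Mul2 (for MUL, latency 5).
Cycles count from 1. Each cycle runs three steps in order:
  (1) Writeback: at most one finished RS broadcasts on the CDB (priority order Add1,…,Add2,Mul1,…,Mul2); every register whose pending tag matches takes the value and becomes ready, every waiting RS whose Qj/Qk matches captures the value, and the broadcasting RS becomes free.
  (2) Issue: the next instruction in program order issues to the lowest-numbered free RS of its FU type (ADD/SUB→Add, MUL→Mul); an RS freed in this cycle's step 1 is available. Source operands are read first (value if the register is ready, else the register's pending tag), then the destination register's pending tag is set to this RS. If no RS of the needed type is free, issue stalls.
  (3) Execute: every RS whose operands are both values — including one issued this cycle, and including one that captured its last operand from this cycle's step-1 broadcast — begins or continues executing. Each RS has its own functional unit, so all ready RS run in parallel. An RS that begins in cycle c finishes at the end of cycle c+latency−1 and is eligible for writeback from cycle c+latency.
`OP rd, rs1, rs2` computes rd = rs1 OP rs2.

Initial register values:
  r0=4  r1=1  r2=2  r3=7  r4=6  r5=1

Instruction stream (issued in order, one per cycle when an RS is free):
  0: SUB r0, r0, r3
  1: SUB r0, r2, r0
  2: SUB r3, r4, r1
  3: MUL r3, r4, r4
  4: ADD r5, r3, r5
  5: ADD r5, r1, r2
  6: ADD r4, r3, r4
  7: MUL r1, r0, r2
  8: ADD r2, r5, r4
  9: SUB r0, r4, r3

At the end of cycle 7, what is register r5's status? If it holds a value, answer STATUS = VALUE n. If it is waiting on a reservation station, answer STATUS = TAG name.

  c1: issue SUB r0<-Add1  regs: r0:Add1,r1:1,r2:2,r3:7,r4:6,r5:1
  c2: issue SUB r0<-Add2  regs: r0:Add2,r1:1,r2:2,r3:7,r4:6,r5:1
  c3: stall  regs: r0:Add2,r1:1,r2:2,r3:7,r4:6,r5:1
  c4: CDB Add1=-3; issue SUB r3<-Add1  regs: r0:Add2,r1:1,r2:2,r3:Add1,r4:6,r5:1
  c5: issue MUL r3<-Mul1  regs: r0:Add2,r1:1,r2:2,r3:Mul1,r4:6,r5:1
  c6: stall  regs: r0:Add2,r1:1,r2:2,r3:Mul1,r4:6,r5:1
  c7: CDB Add1=5; issue ADD r5<-Add1  regs: r0:Add2,r1:1,r2:2,r3:Mul1,r4:6,r5:Add1

STATUS = TAG Add1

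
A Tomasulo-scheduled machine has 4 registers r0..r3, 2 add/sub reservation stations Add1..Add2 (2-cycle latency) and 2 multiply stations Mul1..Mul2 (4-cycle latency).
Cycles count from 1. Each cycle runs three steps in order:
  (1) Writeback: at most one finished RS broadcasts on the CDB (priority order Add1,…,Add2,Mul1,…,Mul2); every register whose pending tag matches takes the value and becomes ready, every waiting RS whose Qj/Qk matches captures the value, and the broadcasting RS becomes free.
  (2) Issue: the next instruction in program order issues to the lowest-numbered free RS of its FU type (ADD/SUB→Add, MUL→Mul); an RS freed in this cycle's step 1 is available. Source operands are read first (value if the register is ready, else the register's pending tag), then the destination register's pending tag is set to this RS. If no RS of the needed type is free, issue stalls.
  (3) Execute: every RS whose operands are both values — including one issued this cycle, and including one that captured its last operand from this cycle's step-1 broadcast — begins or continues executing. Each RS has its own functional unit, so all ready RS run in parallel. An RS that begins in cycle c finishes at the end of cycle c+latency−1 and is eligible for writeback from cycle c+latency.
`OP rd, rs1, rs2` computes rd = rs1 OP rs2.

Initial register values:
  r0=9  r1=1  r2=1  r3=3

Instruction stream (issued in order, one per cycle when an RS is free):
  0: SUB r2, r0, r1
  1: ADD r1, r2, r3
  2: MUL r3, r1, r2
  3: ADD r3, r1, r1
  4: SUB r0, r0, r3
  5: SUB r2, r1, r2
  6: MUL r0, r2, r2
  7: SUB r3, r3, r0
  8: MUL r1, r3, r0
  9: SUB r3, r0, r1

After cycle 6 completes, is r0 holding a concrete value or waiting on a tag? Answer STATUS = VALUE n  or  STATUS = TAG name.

cycle 1: issue SUB r2<-Add1 // r0:9,r1:1,r2:Add1,r3:3
cycle 2: issue ADD r1<-Add2 // r0:9,r1:Add2,r2:Add1,r3:3
cycle 3: CDB Add1=8; issue MUL r3<-Mul1 // r0:9,r1:Add2,r2:8,r3:Mul1
cycle 4: issue ADD r3<-Add1 // r0:9,r1:Add2,r2:8,r3:Add1
cycle 5: CDB Add2=11; issue SUB r0<-Add2 // r0:Add2,r1:11,r2:8,r3:Add1
cycle 6: stall // r0:Add2,r1:11,r2:8,r3:Add1

STATUS = TAG Add2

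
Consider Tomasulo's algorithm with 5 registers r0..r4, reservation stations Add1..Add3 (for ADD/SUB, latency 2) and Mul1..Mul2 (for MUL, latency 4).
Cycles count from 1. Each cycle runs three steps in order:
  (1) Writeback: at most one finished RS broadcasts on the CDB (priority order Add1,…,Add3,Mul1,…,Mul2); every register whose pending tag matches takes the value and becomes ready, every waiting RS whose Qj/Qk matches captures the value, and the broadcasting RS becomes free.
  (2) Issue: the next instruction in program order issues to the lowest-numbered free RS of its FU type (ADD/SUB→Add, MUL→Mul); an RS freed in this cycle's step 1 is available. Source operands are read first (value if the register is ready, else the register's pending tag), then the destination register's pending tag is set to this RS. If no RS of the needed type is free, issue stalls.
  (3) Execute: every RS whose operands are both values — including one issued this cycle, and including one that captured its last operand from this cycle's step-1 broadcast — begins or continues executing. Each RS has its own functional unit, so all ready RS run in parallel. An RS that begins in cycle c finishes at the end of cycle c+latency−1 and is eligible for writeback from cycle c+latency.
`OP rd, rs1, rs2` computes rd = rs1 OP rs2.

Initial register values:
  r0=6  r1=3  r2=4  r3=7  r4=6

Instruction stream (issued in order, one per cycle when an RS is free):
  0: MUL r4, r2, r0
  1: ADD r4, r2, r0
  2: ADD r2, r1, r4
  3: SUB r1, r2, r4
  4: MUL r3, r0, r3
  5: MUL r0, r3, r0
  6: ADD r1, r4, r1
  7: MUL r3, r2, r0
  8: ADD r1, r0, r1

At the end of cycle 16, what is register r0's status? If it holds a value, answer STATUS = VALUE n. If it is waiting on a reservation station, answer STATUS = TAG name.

  c1: issue MUL r4<-Mul1  regs: r0:6,r1:3,r2:4,r3:7,r4:Mul1
  c2: issue ADD r4<-Add1  regs: r0:6,r1:3,r2:4,r3:7,r4:Add1
  c3: issue ADD r2<-Add2  regs: r0:6,r1:3,r2:Add2,r3:7,r4:Add1
  c4: CDB Add1=10; issue SUB r1<-Add1  regs: r0:6,r1:Add1,r2:Add2,r3:7,r4:10
  c5: CDB Mul1=24; issue MUL r3<-Mul1  regs: r0:6,r1:Add1,r2:Add2,r3:Mul1,r4:10
  c6: CDB Add2=13; issue MUL r0<-Mul2  regs: r0:Mul2,r1:Add1,r2:13,r3:Mul1,r4:10
  c7: issue ADD r1<-Add2  regs: r0:Mul2,r1:Add2,r2:13,r3:Mul1,r4:10
  c8: CDB Add1=3; stall  regs: r0:Mul2,r1:Add2,r2:13,r3:Mul1,r4:10
  c9: CDB Mul1=42; issue MUL r3<-Mul1  regs: r0:Mul2,r1:Add2,r2:13,r3:Mul1,r4:10
  c10: CDB Add2=13; issue ADD r1<-Add1  regs: r0:Mul2,r1:Add1,r2:13,r3:Mul1,r4:10
  c11: -  regs: r0:Mul2,r1:Add1,r2:13,r3:Mul1,r4:10
  c12: -  regs: r0:Mul2,r1:Add1,r2:13,r3:Mul1,r4:10
  c13: CDB Mul2=252  regs: r0:252,r1:Add1,r2:13,r3:Mul1,r4:10
  c14: -  regs: r0:252,r1:Add1,r2:13,r3:Mul1,r4:10
  c15: CDB Add1=265  regs: r0:252,r1:265,r2:13,r3:Mul1,r4:10
  c16: -  regs: r0:252,r1:265,r2:13,r3:Mul1,r4:10

STATUS = VALUE 252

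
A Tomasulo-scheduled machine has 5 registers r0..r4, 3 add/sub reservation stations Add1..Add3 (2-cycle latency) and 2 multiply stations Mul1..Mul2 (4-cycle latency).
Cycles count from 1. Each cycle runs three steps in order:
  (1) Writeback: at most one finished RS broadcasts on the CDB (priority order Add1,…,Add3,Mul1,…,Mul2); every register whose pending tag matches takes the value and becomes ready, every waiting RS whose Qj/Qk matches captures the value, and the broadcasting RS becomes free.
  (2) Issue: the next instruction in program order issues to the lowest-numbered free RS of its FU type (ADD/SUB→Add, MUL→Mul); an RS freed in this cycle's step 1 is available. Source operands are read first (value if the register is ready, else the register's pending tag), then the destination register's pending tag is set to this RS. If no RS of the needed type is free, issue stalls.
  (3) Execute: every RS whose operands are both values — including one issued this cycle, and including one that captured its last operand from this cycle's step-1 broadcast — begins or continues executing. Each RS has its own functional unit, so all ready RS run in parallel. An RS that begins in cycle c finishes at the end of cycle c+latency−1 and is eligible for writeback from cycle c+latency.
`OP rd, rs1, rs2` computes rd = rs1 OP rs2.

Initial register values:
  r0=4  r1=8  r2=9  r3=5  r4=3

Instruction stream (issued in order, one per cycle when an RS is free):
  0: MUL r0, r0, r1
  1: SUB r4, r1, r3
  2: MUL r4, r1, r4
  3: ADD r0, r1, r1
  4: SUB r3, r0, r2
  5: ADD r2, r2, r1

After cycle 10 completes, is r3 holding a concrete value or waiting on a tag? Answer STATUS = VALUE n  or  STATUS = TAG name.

STATUS = VALUE 7

  c1: issue MUL r0<-Mul1  regs: r0:Mul1,r1:8,r2:9,r3:5,r4:3
  c2: issue SUB r4<-Add1  regs: r0:Mul1,r1:8,r2:9,r3:5,r4:Add1
  c3: issue MUL r4<-Mul2  regs: r0:Mul1,r1:8,r2:9,r3:5,r4:Mul2
  c4: CDB Add1=3; issue ADD r0<-Add1  regs: r0:Add1,r1:8,r2:9,r3:5,r4:Mul2
  c5: CDB Mul1=32; issue SUB r3<-Add2  regs: r0:Add1,r1:8,r2:9,r3:Add2,r4:Mul2
  c6: CDB Add1=16; issue ADD r2<-Add1  regs: r0:16,r1:8,r2:Add1,r3:Add2,r4:Mul2
  c7: -  regs: r0:16,r1:8,r2:Add1,r3:Add2,r4:Mul2
  c8: CDB Add1=17  regs: r0:16,r1:8,r2:17,r3:Add2,r4:Mul2
  c9: CDB Add2=7  regs: r0:16,r1:8,r2:17,r3:7,r4:Mul2
  c10: CDB Mul2=24  regs: r0:16,r1:8,r2:17,r3:7,r4:24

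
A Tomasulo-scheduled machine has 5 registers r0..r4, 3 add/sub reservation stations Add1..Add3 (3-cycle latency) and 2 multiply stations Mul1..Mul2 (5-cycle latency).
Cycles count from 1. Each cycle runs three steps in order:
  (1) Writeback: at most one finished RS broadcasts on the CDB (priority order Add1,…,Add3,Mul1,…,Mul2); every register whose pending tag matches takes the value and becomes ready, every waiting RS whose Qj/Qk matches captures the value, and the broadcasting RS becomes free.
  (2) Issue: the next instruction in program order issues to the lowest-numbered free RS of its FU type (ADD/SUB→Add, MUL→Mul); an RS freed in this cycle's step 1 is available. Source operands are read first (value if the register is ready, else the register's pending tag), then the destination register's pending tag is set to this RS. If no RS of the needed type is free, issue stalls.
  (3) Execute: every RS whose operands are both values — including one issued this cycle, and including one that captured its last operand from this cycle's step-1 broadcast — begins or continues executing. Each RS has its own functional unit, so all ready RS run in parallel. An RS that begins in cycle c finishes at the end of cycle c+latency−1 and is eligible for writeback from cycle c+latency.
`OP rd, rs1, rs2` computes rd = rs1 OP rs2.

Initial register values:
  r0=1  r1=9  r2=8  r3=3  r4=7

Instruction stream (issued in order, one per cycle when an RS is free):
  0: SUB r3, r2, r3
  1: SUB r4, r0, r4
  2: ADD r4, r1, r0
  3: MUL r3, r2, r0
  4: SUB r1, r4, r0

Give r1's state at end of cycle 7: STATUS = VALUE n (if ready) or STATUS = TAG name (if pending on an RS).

STATUS = TAG Add1

cycle 1: issue SUB r3<-Add1 // r0:1,r1:9,r2:8,r3:Add1,r4:7
cycle 2: issue SUB r4<-Add2 // r0:1,r1:9,r2:8,r3:Add1,r4:Add2
cycle 3: issue ADD r4<-Add3 // r0:1,r1:9,r2:8,r3:Add1,r4:Add3
cycle 4: CDB Add1=5; issue MUL r3<-Mul1 // r0:1,r1:9,r2:8,r3:Mul1,r4:Add3
cycle 5: CDB Add2=-6; issue SUB r1<-Add1 // r0:1,r1:Add1,r2:8,r3:Mul1,r4:Add3
cycle 6: CDB Add3=10 // r0:1,r1:Add1,r2:8,r3:Mul1,r4:10
cycle 7: - // r0:1,r1:Add1,r2:8,r3:Mul1,r4:10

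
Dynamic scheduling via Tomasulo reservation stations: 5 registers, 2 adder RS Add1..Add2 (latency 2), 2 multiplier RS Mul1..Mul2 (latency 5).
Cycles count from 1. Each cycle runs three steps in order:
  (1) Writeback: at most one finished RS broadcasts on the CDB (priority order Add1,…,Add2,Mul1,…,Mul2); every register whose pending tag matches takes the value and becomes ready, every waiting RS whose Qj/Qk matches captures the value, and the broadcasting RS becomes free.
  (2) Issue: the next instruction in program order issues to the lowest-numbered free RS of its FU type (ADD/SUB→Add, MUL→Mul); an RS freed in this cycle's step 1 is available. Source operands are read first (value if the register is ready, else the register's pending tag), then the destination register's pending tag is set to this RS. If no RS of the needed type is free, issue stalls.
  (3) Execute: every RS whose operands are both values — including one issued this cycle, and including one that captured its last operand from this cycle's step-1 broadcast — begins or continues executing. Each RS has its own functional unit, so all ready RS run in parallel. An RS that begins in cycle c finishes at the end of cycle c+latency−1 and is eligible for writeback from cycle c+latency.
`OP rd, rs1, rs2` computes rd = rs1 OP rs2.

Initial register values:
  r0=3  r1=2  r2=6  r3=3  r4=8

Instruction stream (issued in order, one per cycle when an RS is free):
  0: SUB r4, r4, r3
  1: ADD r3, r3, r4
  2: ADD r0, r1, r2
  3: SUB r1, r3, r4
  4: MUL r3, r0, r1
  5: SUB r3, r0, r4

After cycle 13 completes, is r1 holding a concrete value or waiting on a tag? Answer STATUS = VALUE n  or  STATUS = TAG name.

STATUS = VALUE 3

c1: issue SUB r4<-Add1 | r0:3,r1:2,r2:6,r3:3,r4:Add1
c2: issue ADD r3<-Add2 | r0:3,r1:2,r2:6,r3:Add2,r4:Add1
c3: CDB Add1=5; issue ADD r0<-Add1 | r0:Add1,r1:2,r2:6,r3:Add2,r4:5
c4: stall | r0:Add1,r1:2,r2:6,r3:Add2,r4:5
c5: CDB Add1=8; issue SUB r1<-Add1 | r0:8,r1:Add1,r2:6,r3:Add2,r4:5
c6: CDB Add2=8; issue MUL r3<-Mul1 | r0:8,r1:Add1,r2:6,r3:Mul1,r4:5
c7: issue SUB r3<-Add2 | r0:8,r1:Add1,r2:6,r3:Add2,r4:5
c8: CDB Add1=3 | r0:8,r1:3,r2:6,r3:Add2,r4:5
c9: CDB Add2=3 | r0:8,r1:3,r2:6,r3:3,r4:5
c10: - | r0:8,r1:3,r2:6,r3:3,r4:5
c11: - | r0:8,r1:3,r2:6,r3:3,r4:5
c12: - | r0:8,r1:3,r2:6,r3:3,r4:5
c13: CDB Mul1=24 | r0:8,r1:3,r2:6,r3:3,r4:5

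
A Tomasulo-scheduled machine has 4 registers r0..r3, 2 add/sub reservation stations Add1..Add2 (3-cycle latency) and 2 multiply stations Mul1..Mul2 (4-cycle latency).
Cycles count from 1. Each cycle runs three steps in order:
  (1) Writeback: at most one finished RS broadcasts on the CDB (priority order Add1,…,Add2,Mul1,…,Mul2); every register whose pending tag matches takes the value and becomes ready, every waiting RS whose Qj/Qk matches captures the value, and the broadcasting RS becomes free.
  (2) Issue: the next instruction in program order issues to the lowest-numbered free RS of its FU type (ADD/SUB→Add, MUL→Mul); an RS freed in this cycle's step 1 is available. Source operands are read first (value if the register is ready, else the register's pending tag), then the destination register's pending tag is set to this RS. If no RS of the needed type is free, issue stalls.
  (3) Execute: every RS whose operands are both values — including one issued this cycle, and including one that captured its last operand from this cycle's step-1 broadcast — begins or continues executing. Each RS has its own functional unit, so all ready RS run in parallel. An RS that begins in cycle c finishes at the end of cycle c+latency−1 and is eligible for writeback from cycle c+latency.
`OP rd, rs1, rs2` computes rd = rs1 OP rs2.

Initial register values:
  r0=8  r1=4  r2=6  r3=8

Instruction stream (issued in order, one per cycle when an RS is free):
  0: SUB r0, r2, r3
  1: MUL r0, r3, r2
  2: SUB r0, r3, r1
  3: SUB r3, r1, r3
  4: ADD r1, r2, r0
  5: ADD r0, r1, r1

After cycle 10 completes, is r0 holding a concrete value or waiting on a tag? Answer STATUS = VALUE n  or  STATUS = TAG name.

  c1: issue SUB r0<-Add1  regs: r0:Add1,r1:4,r2:6,r3:8
  c2: issue MUL r0<-Mul1  regs: r0:Mul1,r1:4,r2:6,r3:8
  c3: issue SUB r0<-Add2  regs: r0:Add2,r1:4,r2:6,r3:8
  c4: CDB Add1=-2; issue SUB r3<-Add1  regs: r0:Add2,r1:4,r2:6,r3:Add1
  c5: stall  regs: r0:Add2,r1:4,r2:6,r3:Add1
  c6: CDB Add2=4; issue ADD r1<-Add2  regs: r0:4,r1:Add2,r2:6,r3:Add1
  c7: CDB Add1=-4; issue ADD r0<-Add1  regs: r0:Add1,r1:Add2,r2:6,r3:-4
  c8: CDB Mul1=48  regs: r0:Add1,r1:Add2,r2:6,r3:-4
  c9: CDB Add2=10  regs: r0:Add1,r1:10,r2:6,r3:-4
  c10: -  regs: r0:Add1,r1:10,r2:6,r3:-4

STATUS = TAG Add1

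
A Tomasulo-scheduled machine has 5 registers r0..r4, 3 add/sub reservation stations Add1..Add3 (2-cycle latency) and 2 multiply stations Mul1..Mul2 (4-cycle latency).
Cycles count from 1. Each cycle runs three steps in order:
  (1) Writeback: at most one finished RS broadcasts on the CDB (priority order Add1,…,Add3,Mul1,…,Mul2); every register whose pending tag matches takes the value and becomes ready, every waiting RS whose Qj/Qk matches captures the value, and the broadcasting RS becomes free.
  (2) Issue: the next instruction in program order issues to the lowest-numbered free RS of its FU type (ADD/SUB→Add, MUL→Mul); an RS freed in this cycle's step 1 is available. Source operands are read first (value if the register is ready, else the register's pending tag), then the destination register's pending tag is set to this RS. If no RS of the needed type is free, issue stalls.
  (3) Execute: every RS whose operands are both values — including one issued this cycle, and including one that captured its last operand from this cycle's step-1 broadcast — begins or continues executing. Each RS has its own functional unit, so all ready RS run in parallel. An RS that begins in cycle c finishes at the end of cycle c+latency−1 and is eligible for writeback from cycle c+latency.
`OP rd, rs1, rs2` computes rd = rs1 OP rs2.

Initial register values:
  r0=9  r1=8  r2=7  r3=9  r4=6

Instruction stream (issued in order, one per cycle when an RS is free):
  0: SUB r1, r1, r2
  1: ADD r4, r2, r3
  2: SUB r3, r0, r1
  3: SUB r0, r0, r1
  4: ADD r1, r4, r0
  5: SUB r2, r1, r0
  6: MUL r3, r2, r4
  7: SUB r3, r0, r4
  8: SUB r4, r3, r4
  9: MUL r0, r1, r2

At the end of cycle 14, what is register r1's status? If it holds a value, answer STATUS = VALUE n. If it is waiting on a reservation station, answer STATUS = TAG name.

STATUS = VALUE 24

cycle 1: issue SUB r1<-Add1 // r0:9,r1:Add1,r2:7,r3:9,r4:6
cycle 2: issue ADD r4<-Add2 // r0:9,r1:Add1,r2:7,r3:9,r4:Add2
cycle 3: CDB Add1=1; issue SUB r3<-Add1 // r0:9,r1:1,r2:7,r3:Add1,r4:Add2
cycle 4: CDB Add2=16; issue SUB r0<-Add2 // r0:Add2,r1:1,r2:7,r3:Add1,r4:16
cycle 5: CDB Add1=8; issue ADD r1<-Add1 // r0:Add2,r1:Add1,r2:7,r3:8,r4:16
cycle 6: CDB Add2=8; issue SUB r2<-Add2 // r0:8,r1:Add1,r2:Add2,r3:8,r4:16
cycle 7: issue MUL r3<-Mul1 // r0:8,r1:Add1,r2:Add2,r3:Mul1,r4:16
cycle 8: CDB Add1=24; issue SUB r3<-Add1 // r0:8,r1:24,r2:Add2,r3:Add1,r4:16
cycle 9: issue SUB r4<-Add3 // r0:8,r1:24,r2:Add2,r3:Add1,r4:Add3
cycle 10: CDB Add1=-8; issue MUL r0<-Mul2 // r0:Mul2,r1:24,r2:Add2,r3:-8,r4:Add3
cycle 11: CDB Add2=16 // r0:Mul2,r1:24,r2:16,r3:-8,r4:Add3
cycle 12: CDB Add3=-24 // r0:Mul2,r1:24,r2:16,r3:-8,r4:-24
cycle 13: - // r0:Mul2,r1:24,r2:16,r3:-8,r4:-24
cycle 14: - // r0:Mul2,r1:24,r2:16,r3:-8,r4:-24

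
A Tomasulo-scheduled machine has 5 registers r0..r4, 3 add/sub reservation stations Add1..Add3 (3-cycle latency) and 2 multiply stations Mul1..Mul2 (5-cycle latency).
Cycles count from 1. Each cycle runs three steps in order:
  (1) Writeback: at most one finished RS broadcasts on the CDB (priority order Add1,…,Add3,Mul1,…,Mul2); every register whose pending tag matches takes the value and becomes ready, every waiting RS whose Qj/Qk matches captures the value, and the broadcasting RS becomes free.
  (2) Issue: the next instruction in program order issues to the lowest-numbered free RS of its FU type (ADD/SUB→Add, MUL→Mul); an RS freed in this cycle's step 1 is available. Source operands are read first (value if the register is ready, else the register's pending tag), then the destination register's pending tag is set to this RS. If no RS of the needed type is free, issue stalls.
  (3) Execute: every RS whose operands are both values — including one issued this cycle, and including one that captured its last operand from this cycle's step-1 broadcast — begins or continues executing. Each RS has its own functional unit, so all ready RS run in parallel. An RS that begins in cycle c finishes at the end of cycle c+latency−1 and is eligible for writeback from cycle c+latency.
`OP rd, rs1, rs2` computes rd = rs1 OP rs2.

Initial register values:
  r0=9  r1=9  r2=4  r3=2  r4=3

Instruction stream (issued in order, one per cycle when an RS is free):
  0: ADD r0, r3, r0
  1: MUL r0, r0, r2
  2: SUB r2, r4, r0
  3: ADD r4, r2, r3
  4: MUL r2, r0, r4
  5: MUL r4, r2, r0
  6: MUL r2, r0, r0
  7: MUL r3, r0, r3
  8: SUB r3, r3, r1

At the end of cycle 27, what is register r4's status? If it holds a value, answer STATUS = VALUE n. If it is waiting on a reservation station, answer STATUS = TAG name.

c1: issue ADD r0<-Add1 | r0:Add1,r1:9,r2:4,r3:2,r4:3
c2: issue MUL r0<-Mul1 | r0:Mul1,r1:9,r2:4,r3:2,r4:3
c3: issue SUB r2<-Add2 | r0:Mul1,r1:9,r2:Add2,r3:2,r4:3
c4: CDB Add1=11; issue ADD r4<-Add1 | r0:Mul1,r1:9,r2:Add2,r3:2,r4:Add1
c5: issue MUL r2<-Mul2 | r0:Mul1,r1:9,r2:Mul2,r3:2,r4:Add1
c6: stall | r0:Mul1,r1:9,r2:Mul2,r3:2,r4:Add1
c7: stall | r0:Mul1,r1:9,r2:Mul2,r3:2,r4:Add1
c8: stall | r0:Mul1,r1:9,r2:Mul2,r3:2,r4:Add1
c9: CDB Mul1=44; issue MUL r4<-Mul1 | r0:44,r1:9,r2:Mul2,r3:2,r4:Mul1
c10: stall | r0:44,r1:9,r2:Mul2,r3:2,r4:Mul1
c11: stall | r0:44,r1:9,r2:Mul2,r3:2,r4:Mul1
c12: CDB Add2=-41; stall | r0:44,r1:9,r2:Mul2,r3:2,r4:Mul1
c13: stall | r0:44,r1:9,r2:Mul2,r3:2,r4:Mul1
c14: stall | r0:44,r1:9,r2:Mul2,r3:2,r4:Mul1
c15: CDB Add1=-39; stall | r0:44,r1:9,r2:Mul2,r3:2,r4:Mul1
c16: stall | r0:44,r1:9,r2:Mul2,r3:2,r4:Mul1
c17: stall | r0:44,r1:9,r2:Mul2,r3:2,r4:Mul1
c18: stall | r0:44,r1:9,r2:Mul2,r3:2,r4:Mul1
c19: stall | r0:44,r1:9,r2:Mul2,r3:2,r4:Mul1
c20: CDB Mul2=-1716; issue MUL r2<-Mul2 | r0:44,r1:9,r2:Mul2,r3:2,r4:Mul1
c21: stall | r0:44,r1:9,r2:Mul2,r3:2,r4:Mul1
c22: stall | r0:44,r1:9,r2:Mul2,r3:2,r4:Mul1
c23: stall | r0:44,r1:9,r2:Mul2,r3:2,r4:Mul1
c24: stall | r0:44,r1:9,r2:Mul2,r3:2,r4:Mul1
c25: CDB Mul1=-75504; issue MUL r3<-Mul1 | r0:44,r1:9,r2:Mul2,r3:Mul1,r4:-75504
c26: CDB Mul2=1936; issue SUB r3<-Add1 | r0:44,r1:9,r2:1936,r3:Add1,r4:-75504
c27: - | r0:44,r1:9,r2:1936,r3:Add1,r4:-75504

STATUS = VALUE -75504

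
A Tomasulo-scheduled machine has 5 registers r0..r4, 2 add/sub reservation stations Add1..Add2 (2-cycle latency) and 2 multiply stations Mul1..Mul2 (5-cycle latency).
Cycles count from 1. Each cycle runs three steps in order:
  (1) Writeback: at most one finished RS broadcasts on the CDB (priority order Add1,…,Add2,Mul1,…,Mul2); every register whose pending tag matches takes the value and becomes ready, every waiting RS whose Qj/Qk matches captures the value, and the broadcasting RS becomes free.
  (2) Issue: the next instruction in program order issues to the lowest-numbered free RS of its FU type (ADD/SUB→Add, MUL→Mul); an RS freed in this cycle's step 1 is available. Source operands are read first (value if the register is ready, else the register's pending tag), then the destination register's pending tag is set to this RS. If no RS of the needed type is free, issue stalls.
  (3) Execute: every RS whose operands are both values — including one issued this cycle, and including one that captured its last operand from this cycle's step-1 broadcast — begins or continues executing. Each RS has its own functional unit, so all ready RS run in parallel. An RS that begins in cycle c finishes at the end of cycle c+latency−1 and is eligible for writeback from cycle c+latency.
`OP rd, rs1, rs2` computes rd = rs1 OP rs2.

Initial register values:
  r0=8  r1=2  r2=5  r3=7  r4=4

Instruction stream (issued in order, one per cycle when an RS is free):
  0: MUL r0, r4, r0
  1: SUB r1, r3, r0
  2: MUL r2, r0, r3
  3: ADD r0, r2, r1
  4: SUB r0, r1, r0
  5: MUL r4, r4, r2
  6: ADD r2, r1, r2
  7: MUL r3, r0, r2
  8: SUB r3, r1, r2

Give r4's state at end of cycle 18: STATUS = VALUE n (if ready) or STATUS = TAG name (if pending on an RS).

c1: issue MUL r0<-Mul1 | r0:Mul1,r1:2,r2:5,r3:7,r4:4
c2: issue SUB r1<-Add1 | r0:Mul1,r1:Add1,r2:5,r3:7,r4:4
c3: issue MUL r2<-Mul2 | r0:Mul1,r1:Add1,r2:Mul2,r3:7,r4:4
c4: issue ADD r0<-Add2 | r0:Add2,r1:Add1,r2:Mul2,r3:7,r4:4
c5: stall | r0:Add2,r1:Add1,r2:Mul2,r3:7,r4:4
c6: CDB Mul1=32; stall | r0:Add2,r1:Add1,r2:Mul2,r3:7,r4:4
c7: stall | r0:Add2,r1:Add1,r2:Mul2,r3:7,r4:4
c8: CDB Add1=-25; issue SUB r0<-Add1 | r0:Add1,r1:-25,r2:Mul2,r3:7,r4:4
c9: issue MUL r4<-Mul1 | r0:Add1,r1:-25,r2:Mul2,r3:7,r4:Mul1
c10: stall | r0:Add1,r1:-25,r2:Mul2,r3:7,r4:Mul1
c11: CDB Mul2=224; stall | r0:Add1,r1:-25,r2:224,r3:7,r4:Mul1
c12: stall | r0:Add1,r1:-25,r2:224,r3:7,r4:Mul1
c13: CDB Add2=199; issue ADD r2<-Add2 | r0:Add1,r1:-25,r2:Add2,r3:7,r4:Mul1
c14: issue MUL r3<-Mul2 | r0:Add1,r1:-25,r2:Add2,r3:Mul2,r4:Mul1
c15: CDB Add1=-224; issue SUB r3<-Add1 | r0:-224,r1:-25,r2:Add2,r3:Add1,r4:Mul1
c16: CDB Add2=199 | r0:-224,r1:-25,r2:199,r3:Add1,r4:Mul1
c17: CDB Mul1=896 | r0:-224,r1:-25,r2:199,r3:Add1,r4:896
c18: CDB Add1=-224 | r0:-224,r1:-25,r2:199,r3:-224,r4:896

STATUS = VALUE 896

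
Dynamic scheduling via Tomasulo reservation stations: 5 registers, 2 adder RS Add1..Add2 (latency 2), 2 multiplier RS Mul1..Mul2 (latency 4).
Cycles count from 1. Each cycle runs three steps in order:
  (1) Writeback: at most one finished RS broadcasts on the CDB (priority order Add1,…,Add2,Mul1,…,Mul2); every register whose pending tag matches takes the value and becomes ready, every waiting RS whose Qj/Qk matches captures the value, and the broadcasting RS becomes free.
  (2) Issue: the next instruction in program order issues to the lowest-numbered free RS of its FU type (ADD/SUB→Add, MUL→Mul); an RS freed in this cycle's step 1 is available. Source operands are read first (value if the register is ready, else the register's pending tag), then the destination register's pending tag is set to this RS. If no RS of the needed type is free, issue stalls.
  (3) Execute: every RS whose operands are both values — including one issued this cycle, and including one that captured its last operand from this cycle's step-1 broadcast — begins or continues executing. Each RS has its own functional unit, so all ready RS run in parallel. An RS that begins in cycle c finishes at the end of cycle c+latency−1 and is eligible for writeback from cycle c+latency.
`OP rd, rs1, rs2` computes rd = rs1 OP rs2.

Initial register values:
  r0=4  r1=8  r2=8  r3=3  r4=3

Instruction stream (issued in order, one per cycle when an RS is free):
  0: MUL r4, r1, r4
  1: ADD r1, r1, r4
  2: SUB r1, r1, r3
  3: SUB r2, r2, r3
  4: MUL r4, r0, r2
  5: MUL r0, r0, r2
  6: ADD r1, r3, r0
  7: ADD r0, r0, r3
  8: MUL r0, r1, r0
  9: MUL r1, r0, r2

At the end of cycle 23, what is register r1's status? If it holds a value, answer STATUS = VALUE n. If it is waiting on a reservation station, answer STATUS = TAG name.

STATUS = TAG Mul2

cycle 1: issue MUL r4<-Mul1 // r0:4,r1:8,r2:8,r3:3,r4:Mul1
cycle 2: issue ADD r1<-Add1 // r0:4,r1:Add1,r2:8,r3:3,r4:Mul1
cycle 3: issue SUB r1<-Add2 // r0:4,r1:Add2,r2:8,r3:3,r4:Mul1
cycle 4: stall // r0:4,r1:Add2,r2:8,r3:3,r4:Mul1
cycle 5: CDB Mul1=24; stall // r0:4,r1:Add2,r2:8,r3:3,r4:24
cycle 6: stall // r0:4,r1:Add2,r2:8,r3:3,r4:24
cycle 7: CDB Add1=32; issue SUB r2<-Add1 // r0:4,r1:Add2,r2:Add1,r3:3,r4:24
cycle 8: issue MUL r4<-Mul1 // r0:4,r1:Add2,r2:Add1,r3:3,r4:Mul1
cycle 9: CDB Add1=5; issue MUL r0<-Mul2 // r0:Mul2,r1:Add2,r2:5,r3:3,r4:Mul1
cycle 10: CDB Add2=29; issue ADD r1<-Add1 // r0:Mul2,r1:Add1,r2:5,r3:3,r4:Mul1
cycle 11: issue ADD r0<-Add2 // r0:Add2,r1:Add1,r2:5,r3:3,r4:Mul1
cycle 12: stall // r0:Add2,r1:Add1,r2:5,r3:3,r4:Mul1
cycle 13: CDB Mul1=20; issue MUL r0<-Mul1 // r0:Mul1,r1:Add1,r2:5,r3:3,r4:20
cycle 14: CDB Mul2=20; issue MUL r1<-Mul2 // r0:Mul1,r1:Mul2,r2:5,r3:3,r4:20
cycle 15: - // r0:Mul1,r1:Mul2,r2:5,r3:3,r4:20
cycle 16: CDB Add1=23 // r0:Mul1,r1:Mul2,r2:5,r3:3,r4:20
cycle 17: CDB Add2=23 // r0:Mul1,r1:Mul2,r2:5,r3:3,r4:20
cycle 18: - // r0:Mul1,r1:Mul2,r2:5,r3:3,r4:20
cycle 19: - // r0:Mul1,r1:Mul2,r2:5,r3:3,r4:20
cycle 20: - // r0:Mul1,r1:Mul2,r2:5,r3:3,r4:20
cycle 21: CDB Mul1=529 // r0:529,r1:Mul2,r2:5,r3:3,r4:20
cycle 22: - // r0:529,r1:Mul2,r2:5,r3:3,r4:20
cycle 23: - // r0:529,r1:Mul2,r2:5,r3:3,r4:20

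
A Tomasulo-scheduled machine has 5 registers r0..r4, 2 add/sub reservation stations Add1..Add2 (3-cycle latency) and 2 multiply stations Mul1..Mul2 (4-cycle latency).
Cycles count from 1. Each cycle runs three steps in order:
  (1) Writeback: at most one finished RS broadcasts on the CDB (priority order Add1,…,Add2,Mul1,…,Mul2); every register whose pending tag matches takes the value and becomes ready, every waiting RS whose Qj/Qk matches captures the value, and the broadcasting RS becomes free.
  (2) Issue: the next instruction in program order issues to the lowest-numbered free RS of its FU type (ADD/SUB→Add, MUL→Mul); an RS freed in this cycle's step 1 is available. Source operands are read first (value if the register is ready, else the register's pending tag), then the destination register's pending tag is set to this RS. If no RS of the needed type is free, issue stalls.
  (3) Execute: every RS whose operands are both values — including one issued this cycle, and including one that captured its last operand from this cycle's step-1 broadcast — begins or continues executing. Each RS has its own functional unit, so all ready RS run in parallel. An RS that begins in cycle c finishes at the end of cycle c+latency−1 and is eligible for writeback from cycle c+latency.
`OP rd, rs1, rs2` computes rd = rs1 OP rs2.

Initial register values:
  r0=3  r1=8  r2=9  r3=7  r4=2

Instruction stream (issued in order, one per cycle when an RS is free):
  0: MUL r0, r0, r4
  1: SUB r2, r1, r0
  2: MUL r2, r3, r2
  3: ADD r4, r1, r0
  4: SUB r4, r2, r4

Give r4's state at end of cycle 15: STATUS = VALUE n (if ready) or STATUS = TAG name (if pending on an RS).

STATUS = VALUE 0

  c1: issue MUL r0<-Mul1  regs: r0:Mul1,r1:8,r2:9,r3:7,r4:2
  c2: issue SUB r2<-Add1  regs: r0:Mul1,r1:8,r2:Add1,r3:7,r4:2
  c3: issue MUL r2<-Mul2  regs: r0:Mul1,r1:8,r2:Mul2,r3:7,r4:2
  c4: issue ADD r4<-Add2  regs: r0:Mul1,r1:8,r2:Mul2,r3:7,r4:Add2
  c5: CDB Mul1=6; stall  regs: r0:6,r1:8,r2:Mul2,r3:7,r4:Add2
  c6: stall  regs: r0:6,r1:8,r2:Mul2,r3:7,r4:Add2
  c7: stall  regs: r0:6,r1:8,r2:Mul2,r3:7,r4:Add2
  c8: CDB Add1=2; issue SUB r4<-Add1  regs: r0:6,r1:8,r2:Mul2,r3:7,r4:Add1
  c9: CDB Add2=14  regs: r0:6,r1:8,r2:Mul2,r3:7,r4:Add1
  c10: -  regs: r0:6,r1:8,r2:Mul2,r3:7,r4:Add1
  c11: -  regs: r0:6,r1:8,r2:Mul2,r3:7,r4:Add1
  c12: CDB Mul2=14  regs: r0:6,r1:8,r2:14,r3:7,r4:Add1
  c13: -  regs: r0:6,r1:8,r2:14,r3:7,r4:Add1
  c14: -  regs: r0:6,r1:8,r2:14,r3:7,r4:Add1
  c15: CDB Add1=0  regs: r0:6,r1:8,r2:14,r3:7,r4:0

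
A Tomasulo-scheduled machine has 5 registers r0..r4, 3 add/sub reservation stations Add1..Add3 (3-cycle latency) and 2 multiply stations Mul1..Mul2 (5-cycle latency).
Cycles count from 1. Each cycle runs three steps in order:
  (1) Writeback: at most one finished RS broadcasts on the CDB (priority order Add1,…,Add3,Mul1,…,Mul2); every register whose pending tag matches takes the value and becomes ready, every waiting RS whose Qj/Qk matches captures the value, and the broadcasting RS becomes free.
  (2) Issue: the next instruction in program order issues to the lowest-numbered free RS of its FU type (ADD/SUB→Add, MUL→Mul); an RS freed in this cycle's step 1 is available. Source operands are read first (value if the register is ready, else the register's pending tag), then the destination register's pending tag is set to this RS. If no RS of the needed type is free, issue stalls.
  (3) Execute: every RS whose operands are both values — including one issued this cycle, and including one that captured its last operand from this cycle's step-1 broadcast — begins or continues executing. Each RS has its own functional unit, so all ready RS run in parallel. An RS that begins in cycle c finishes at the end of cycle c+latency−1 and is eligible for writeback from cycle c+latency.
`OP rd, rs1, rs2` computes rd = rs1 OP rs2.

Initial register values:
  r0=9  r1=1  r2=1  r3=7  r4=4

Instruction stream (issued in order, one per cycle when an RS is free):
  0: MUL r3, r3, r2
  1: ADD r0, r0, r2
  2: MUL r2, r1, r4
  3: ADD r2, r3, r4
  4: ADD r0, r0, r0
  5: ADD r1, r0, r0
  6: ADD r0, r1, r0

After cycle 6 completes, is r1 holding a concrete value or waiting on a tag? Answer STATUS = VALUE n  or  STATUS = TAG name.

STATUS = TAG Add3

cycle 1: issue MUL r3<-Mul1 // r0:9,r1:1,r2:1,r3:Mul1,r4:4
cycle 2: issue ADD r0<-Add1 // r0:Add1,r1:1,r2:1,r3:Mul1,r4:4
cycle 3: issue MUL r2<-Mul2 // r0:Add1,r1:1,r2:Mul2,r3:Mul1,r4:4
cycle 4: issue ADD r2<-Add2 // r0:Add1,r1:1,r2:Add2,r3:Mul1,r4:4
cycle 5: CDB Add1=10; issue ADD r0<-Add1 // r0:Add1,r1:1,r2:Add2,r3:Mul1,r4:4
cycle 6: CDB Mul1=7; issue ADD r1<-Add3 // r0:Add1,r1:Add3,r2:Add2,r3:7,r4:4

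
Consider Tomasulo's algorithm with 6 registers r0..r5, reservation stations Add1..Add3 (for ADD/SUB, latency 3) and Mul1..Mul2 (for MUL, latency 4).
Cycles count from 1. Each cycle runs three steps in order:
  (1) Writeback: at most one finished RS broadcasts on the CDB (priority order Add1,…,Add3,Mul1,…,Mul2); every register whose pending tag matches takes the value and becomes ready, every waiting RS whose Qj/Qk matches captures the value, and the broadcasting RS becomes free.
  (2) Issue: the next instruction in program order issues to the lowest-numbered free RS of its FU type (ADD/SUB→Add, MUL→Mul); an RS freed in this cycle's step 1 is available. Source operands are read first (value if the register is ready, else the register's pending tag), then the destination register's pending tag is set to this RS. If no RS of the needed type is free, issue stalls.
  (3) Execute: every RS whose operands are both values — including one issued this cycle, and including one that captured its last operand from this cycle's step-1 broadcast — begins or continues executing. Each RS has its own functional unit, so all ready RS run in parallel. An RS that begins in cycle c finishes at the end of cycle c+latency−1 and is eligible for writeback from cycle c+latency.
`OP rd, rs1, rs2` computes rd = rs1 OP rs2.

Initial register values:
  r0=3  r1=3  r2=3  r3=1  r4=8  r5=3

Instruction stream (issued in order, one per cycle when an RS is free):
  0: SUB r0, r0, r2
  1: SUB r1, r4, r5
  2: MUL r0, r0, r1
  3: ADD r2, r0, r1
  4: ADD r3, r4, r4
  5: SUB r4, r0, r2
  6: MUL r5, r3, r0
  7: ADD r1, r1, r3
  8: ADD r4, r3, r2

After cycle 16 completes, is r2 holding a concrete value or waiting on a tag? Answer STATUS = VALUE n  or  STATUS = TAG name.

cycle 1: issue SUB r0<-Add1 // r0:Add1,r1:3,r2:3,r3:1,r4:8,r5:3
cycle 2: issue SUB r1<-Add2 // r0:Add1,r1:Add2,r2:3,r3:1,r4:8,r5:3
cycle 3: issue MUL r0<-Mul1 // r0:Mul1,r1:Add2,r2:3,r3:1,r4:8,r5:3
cycle 4: CDB Add1=0; issue ADD r2<-Add1 // r0:Mul1,r1:Add2,r2:Add1,r3:1,r4:8,r5:3
cycle 5: CDB Add2=5; issue ADD r3<-Add2 // r0:Mul1,r1:5,r2:Add1,r3:Add2,r4:8,r5:3
cycle 6: issue SUB r4<-Add3 // r0:Mul1,r1:5,r2:Add1,r3:Add2,r4:Add3,r5:3
cycle 7: issue MUL r5<-Mul2 // r0:Mul1,r1:5,r2:Add1,r3:Add2,r4:Add3,r5:Mul2
cycle 8: CDB Add2=16; issue ADD r1<-Add2 // r0:Mul1,r1:Add2,r2:Add1,r3:16,r4:Add3,r5:Mul2
cycle 9: CDB Mul1=0; stall // r0:0,r1:Add2,r2:Add1,r3:16,r4:Add3,r5:Mul2
cycle 10: stall // r0:0,r1:Add2,r2:Add1,r3:16,r4:Add3,r5:Mul2
cycle 11: CDB Add2=21; issue ADD r4<-Add2 // r0:0,r1:21,r2:Add1,r3:16,r4:Add2,r5:Mul2
cycle 12: CDB Add1=5 // r0:0,r1:21,r2:5,r3:16,r4:Add2,r5:Mul2
cycle 13: CDB Mul2=0 // r0:0,r1:21,r2:5,r3:16,r4:Add2,r5:0
cycle 14: - // r0:0,r1:21,r2:5,r3:16,r4:Add2,r5:0
cycle 15: CDB Add2=21 // r0:0,r1:21,r2:5,r3:16,r4:21,r5:0
cycle 16: CDB Add3=-5 // r0:0,r1:21,r2:5,r3:16,r4:21,r5:0

STATUS = VALUE 5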